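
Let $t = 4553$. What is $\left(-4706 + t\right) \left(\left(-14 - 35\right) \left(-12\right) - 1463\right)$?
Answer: $133875$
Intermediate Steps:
$\left(-4706 + t\right) \left(\left(-14 - 35\right) \left(-12\right) - 1463\right) = \left(-4706 + 4553\right) \left(\left(-14 - 35\right) \left(-12\right) - 1463\right) = - 153 \left(\left(-49\right) \left(-12\right) - 1463\right) = - 153 \left(588 - 1463\right) = \left(-153\right) \left(-875\right) = 133875$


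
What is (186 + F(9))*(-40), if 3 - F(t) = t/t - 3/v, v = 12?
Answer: -7530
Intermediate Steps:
F(t) = 9/4 (F(t) = 3 - (t/t - 3/12) = 3 - (1 - 3*1/12) = 3 - (1 - 1/4) = 3 - 1*3/4 = 3 - 3/4 = 9/4)
(186 + F(9))*(-40) = (186 + 9/4)*(-40) = (753/4)*(-40) = -7530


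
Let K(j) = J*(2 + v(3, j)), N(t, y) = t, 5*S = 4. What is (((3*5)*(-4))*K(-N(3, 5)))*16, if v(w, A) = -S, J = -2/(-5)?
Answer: -2304/5 ≈ -460.80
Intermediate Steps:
S = ⅘ (S = (⅕)*4 = ⅘ ≈ 0.80000)
J = ⅖ (J = -2*(-⅕) = ⅖ ≈ 0.40000)
v(w, A) = -⅘ (v(w, A) = -1*⅘ = -⅘)
K(j) = 12/25 (K(j) = 2*(2 - ⅘)/5 = (⅖)*(6/5) = 12/25)
(((3*5)*(-4))*K(-N(3, 5)))*16 = (((3*5)*(-4))*(12/25))*16 = ((15*(-4))*(12/25))*16 = -60*12/25*16 = -144/5*16 = -2304/5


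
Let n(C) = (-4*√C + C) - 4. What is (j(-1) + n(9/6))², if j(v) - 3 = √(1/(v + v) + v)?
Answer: 91/4 - 12*I + √6*(-4 + I)/2 ≈ 17.851 - 10.775*I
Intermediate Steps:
j(v) = 3 + √(v + 1/(2*v)) (j(v) = 3 + √(1/(v + v) + v) = 3 + √(1/(2*v) + v) = 3 + √(v + 1/(2*v)))
n(C) = -4 + C - 4*√C (n(C) = (C - 4*√C) - 4 = -4 + C - 4*√C)
(j(-1) + n(9/6))² = ((3 + √(2/(-1) + 4*(-1))/2) + (-4 + 9/6 - 4*√6/2))² = ((3 + √(2*(-1) - 4)/2) + (-4 + 9*(⅙) - 4*√6/2))² = ((3 + √(-2 - 4)/2) + (-4 + 3/2 - 2*√6))² = ((3 + √(-6)/2) + (-4 + 3/2 - 2*√6))² = ((3 + (I*√6)/2) + (-4 + 3/2 - 2*√6))² = ((3 + I*√6/2) + (-5/2 - 2*√6))² = (½ - 2*√6 + I*√6/2)²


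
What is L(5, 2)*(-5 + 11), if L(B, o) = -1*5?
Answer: -30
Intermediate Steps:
L(B, o) = -5
L(5, 2)*(-5 + 11) = -5*(-5 + 11) = -5*6 = -30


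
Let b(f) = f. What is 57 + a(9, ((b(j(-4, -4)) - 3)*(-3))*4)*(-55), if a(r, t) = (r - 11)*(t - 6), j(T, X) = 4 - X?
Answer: -7203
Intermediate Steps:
a(r, t) = (-11 + r)*(-6 + t)
57 + a(9, ((b(j(-4, -4)) - 3)*(-3))*4)*(-55) = 57 + (66 - 11*((4 - 1*(-4)) - 3)*(-3)*4 - 6*9 + 9*((((4 - 1*(-4)) - 3)*(-3))*4))*(-55) = 57 + (66 - 11*((4 + 4) - 3)*(-3)*4 - 54 + 9*((((4 + 4) - 3)*(-3))*4))*(-55) = 57 + (66 - 11*(8 - 3)*(-3)*4 - 54 + 9*(((8 - 3)*(-3))*4))*(-55) = 57 + (66 - 11*5*(-3)*4 - 54 + 9*((5*(-3))*4))*(-55) = 57 + (66 - (-165)*4 - 54 + 9*(-15*4))*(-55) = 57 + (66 - 11*(-60) - 54 + 9*(-60))*(-55) = 57 + (66 + 660 - 54 - 540)*(-55) = 57 + 132*(-55) = 57 - 7260 = -7203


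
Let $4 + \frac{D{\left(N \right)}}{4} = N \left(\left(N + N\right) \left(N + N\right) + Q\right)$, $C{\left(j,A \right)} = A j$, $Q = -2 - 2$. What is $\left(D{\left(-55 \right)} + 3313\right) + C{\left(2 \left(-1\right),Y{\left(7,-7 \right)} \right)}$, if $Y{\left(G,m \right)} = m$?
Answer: $-2657809$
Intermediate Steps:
$Q = -4$ ($Q = -2 - 2 = -4$)
$D{\left(N \right)} = -16 + 4 N \left(-4 + 4 N^{2}\right)$ ($D{\left(N \right)} = -16 + 4 N \left(\left(N + N\right) \left(N + N\right) - 4\right) = -16 + 4 N \left(2 N 2 N - 4\right) = -16 + 4 N \left(4 N^{2} - 4\right) = -16 + 4 N \left(-4 + 4 N^{2}\right)$)
$\left(D{\left(-55 \right)} + 3313\right) + C{\left(2 \left(-1\right),Y{\left(7,-7 \right)} \right)} = \left(\left(-16 - -880 + 16 \left(-55\right)^{3}\right) + 3313\right) - 7 \cdot 2 \left(-1\right) = \left(\left(-16 + 880 + 16 \left(-166375\right)\right) + 3313\right) - -14 = \left(\left(-16 + 880 - 2662000\right) + 3313\right) + 14 = \left(-2661136 + 3313\right) + 14 = -2657823 + 14 = -2657809$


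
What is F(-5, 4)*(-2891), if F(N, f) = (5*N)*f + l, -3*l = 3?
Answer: 291991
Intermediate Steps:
l = -1 (l = -1/3*3 = -1)
F(N, f) = -1 + 5*N*f (F(N, f) = (5*N)*f - 1 = 5*N*f - 1 = -1 + 5*N*f)
F(-5, 4)*(-2891) = (-1 + 5*(-5)*4)*(-2891) = (-1 - 100)*(-2891) = -101*(-2891) = 291991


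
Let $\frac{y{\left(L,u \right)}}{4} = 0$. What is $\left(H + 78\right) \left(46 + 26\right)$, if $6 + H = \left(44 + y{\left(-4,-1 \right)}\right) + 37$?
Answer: $11016$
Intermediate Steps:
$y{\left(L,u \right)} = 0$ ($y{\left(L,u \right)} = 4 \cdot 0 = 0$)
$H = 75$ ($H = -6 + \left(\left(44 + 0\right) + 37\right) = -6 + \left(44 + 37\right) = -6 + 81 = 75$)
$\left(H + 78\right) \left(46 + 26\right) = \left(75 + 78\right) \left(46 + 26\right) = 153 \cdot 72 = 11016$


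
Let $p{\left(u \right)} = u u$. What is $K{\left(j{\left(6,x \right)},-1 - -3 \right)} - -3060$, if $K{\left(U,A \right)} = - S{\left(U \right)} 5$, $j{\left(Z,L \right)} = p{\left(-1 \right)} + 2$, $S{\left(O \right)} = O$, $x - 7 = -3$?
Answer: $3045$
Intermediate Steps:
$p{\left(u \right)} = u^{2}$
$x = 4$ ($x = 7 - 3 = 4$)
$j{\left(Z,L \right)} = 3$ ($j{\left(Z,L \right)} = \left(-1\right)^{2} + 2 = 1 + 2 = 3$)
$K{\left(U,A \right)} = - 5 U$ ($K{\left(U,A \right)} = - U 5 = - 5 U$)
$K{\left(j{\left(6,x \right)},-1 - -3 \right)} - -3060 = \left(-5\right) 3 - -3060 = -15 + 3060 = 3045$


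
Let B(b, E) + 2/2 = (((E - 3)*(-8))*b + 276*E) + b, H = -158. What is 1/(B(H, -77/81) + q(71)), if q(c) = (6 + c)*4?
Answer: -81/413663 ≈ -0.00019581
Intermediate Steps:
q(c) = 24 + 4*c
B(b, E) = -1 + b + 276*E + b*(24 - 8*E) (B(b, E) = -1 + ((((E - 3)*(-8))*b + 276*E) + b) = -1 + ((((-3 + E)*(-8))*b + 276*E) + b) = -1 + (((24 - 8*E)*b + 276*E) + b) = -1 + ((b*(24 - 8*E) + 276*E) + b) = -1 + ((276*E + b*(24 - 8*E)) + b) = -1 + (b + 276*E + b*(24 - 8*E)) = -1 + b + 276*E + b*(24 - 8*E))
1/(B(H, -77/81) + q(71)) = 1/((-1 + 25*(-158) + 276*(-77/81) - 8*(-77/81)*(-158)) + (24 + 4*71)) = 1/((-1 - 3950 + 276*(-77*1/81) - 8*(-77*1/81)*(-158)) + (24 + 284)) = 1/((-1 - 3950 + 276*(-77/81) - 8*(-77/81)*(-158)) + 308) = 1/((-1 - 3950 - 7084/27 - 97328/81) + 308) = 1/(-438611/81 + 308) = 1/(-413663/81) = -81/413663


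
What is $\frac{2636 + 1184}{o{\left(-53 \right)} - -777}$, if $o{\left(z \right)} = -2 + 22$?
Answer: $\frac{3820}{797} \approx 4.793$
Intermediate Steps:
$o{\left(z \right)} = 20$
$\frac{2636 + 1184}{o{\left(-53 \right)} - -777} = \frac{2636 + 1184}{20 - -777} = \frac{3820}{20 + 777} = \frac{3820}{797}$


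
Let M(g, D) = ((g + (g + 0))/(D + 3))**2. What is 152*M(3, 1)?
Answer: 342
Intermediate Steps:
M(g, D) = 4*g**2/(3 + D)**2 (M(g, D) = ((g + g)/(3 + D))**2 = ((2*g)/(3 + D))**2 = (2*g/(3 + D))**2 = 4*g**2/(3 + D)**2)
152*M(3, 1) = 152*(4*3**2/(3 + 1)**2) = 152*(4*9/4**2) = 152*(4*9*(1/16)) = 152*(9/4) = 342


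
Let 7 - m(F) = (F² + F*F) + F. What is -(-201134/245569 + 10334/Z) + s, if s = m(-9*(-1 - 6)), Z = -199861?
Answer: -392300112724126/49079665909 ≈ -7993.1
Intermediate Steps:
m(F) = 7 - F - 2*F² (m(F) = 7 - ((F² + F*F) + F) = 7 - ((F² + F²) + F) = 7 - (2*F² + F) = 7 - (F + 2*F²) = 7 + (-F - 2*F²) = 7 - F - 2*F²)
s = -7994 (s = 7 - (-9)*(-1 - 6) - 2*81*(-1 - 6)² = 7 - (-9)*(-7) - 2*(-9*(-7))² = 7 - 1*63 - 2*63² = 7 - 63 - 2*3969 = 7 - 63 - 7938 = -7994)
-(-201134/245569 + 10334/Z) + s = -(-201134/245569 + 10334/(-199861)) - 7994 = -(-201134*1/245569 + 10334*(-1/199861)) - 7994 = -(-201134/245569 - 10334/199861) - 7994 = -1*(-42736552420/49079665909) - 7994 = 42736552420/49079665909 - 7994 = -392300112724126/49079665909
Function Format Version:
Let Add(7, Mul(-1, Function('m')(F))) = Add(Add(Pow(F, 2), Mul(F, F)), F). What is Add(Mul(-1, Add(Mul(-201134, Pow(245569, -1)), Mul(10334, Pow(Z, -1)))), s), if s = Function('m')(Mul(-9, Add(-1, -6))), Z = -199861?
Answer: Rational(-392300112724126, 49079665909) ≈ -7993.1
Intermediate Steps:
Function('m')(F) = Add(7, Mul(-1, F), Mul(-2, Pow(F, 2))) (Function('m')(F) = Add(7, Mul(-1, Add(Add(Pow(F, 2), Mul(F, F)), F))) = Add(7, Mul(-1, Add(Add(Pow(F, 2), Pow(F, 2)), F))) = Add(7, Mul(-1, Add(Mul(2, Pow(F, 2)), F))) = Add(7, Mul(-1, Add(F, Mul(2, Pow(F, 2))))) = Add(7, Add(Mul(-1, F), Mul(-2, Pow(F, 2)))) = Add(7, Mul(-1, F), Mul(-2, Pow(F, 2))))
s = -7994 (s = Add(7, Mul(-1, Mul(-9, Add(-1, -6))), Mul(-2, Pow(Mul(-9, Add(-1, -6)), 2))) = Add(7, Mul(-1, Mul(-9, -7)), Mul(-2, Pow(Mul(-9, -7), 2))) = Add(7, Mul(-1, 63), Mul(-2, Pow(63, 2))) = Add(7, -63, Mul(-2, 3969)) = Add(7, -63, -7938) = -7994)
Add(Mul(-1, Add(Mul(-201134, Pow(245569, -1)), Mul(10334, Pow(Z, -1)))), s) = Add(Mul(-1, Add(Mul(-201134, Pow(245569, -1)), Mul(10334, Pow(-199861, -1)))), -7994) = Add(Mul(-1, Add(Mul(-201134, Rational(1, 245569)), Mul(10334, Rational(-1, 199861)))), -7994) = Add(Mul(-1, Add(Rational(-201134, 245569), Rational(-10334, 199861))), -7994) = Add(Mul(-1, Rational(-42736552420, 49079665909)), -7994) = Add(Rational(42736552420, 49079665909), -7994) = Rational(-392300112724126, 49079665909)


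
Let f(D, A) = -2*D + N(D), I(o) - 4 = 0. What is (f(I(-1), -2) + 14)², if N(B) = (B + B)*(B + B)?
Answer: 4900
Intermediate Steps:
I(o) = 4 (I(o) = 4 + 0 = 4)
N(B) = 4*B² (N(B) = (2*B)*(2*B) = 4*B²)
f(D, A) = -2*D + 4*D²
(f(I(-1), -2) + 14)² = (2*4*(-1 + 2*4) + 14)² = (2*4*(-1 + 8) + 14)² = (2*4*7 + 14)² = (56 + 14)² = 70² = 4900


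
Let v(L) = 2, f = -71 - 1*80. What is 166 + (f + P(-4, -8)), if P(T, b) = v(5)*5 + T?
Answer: 21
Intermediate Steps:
f = -151 (f = -71 - 80 = -151)
P(T, b) = 10 + T (P(T, b) = 2*5 + T = 10 + T)
166 + (f + P(-4, -8)) = 166 + (-151 + (10 - 4)) = 166 + (-151 + 6) = 166 - 145 = 21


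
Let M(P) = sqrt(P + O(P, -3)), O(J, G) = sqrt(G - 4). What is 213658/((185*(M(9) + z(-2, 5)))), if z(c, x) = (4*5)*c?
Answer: -213658/(7400 - 185*sqrt(9 + I*sqrt(7))) ≈ -31.236 - 0.3687*I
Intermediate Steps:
z(c, x) = 20*c
O(J, G) = sqrt(-4 + G)
M(P) = sqrt(P + I*sqrt(7)) (M(P) = sqrt(P + sqrt(-4 - 3)) = sqrt(P + sqrt(-7)) = sqrt(P + I*sqrt(7)))
213658/((185*(M(9) + z(-2, 5)))) = 213658/((185*(sqrt(9 + I*sqrt(7)) + 20*(-2)))) = 213658/((185*(sqrt(9 + I*sqrt(7)) - 40))) = 213658/((185*(-40 + sqrt(9 + I*sqrt(7))))) = 213658/(-7400 + 185*sqrt(9 + I*sqrt(7)))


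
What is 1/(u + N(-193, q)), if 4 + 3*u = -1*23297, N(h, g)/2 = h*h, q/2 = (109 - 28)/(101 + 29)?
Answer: 1/66731 ≈ 1.4986e-5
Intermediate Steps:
q = 81/65 (q = 2*((109 - 28)/(101 + 29)) = 2*(81/130) = 81/65 ≈ 1.2462)
N(h, g) = 2*h² (N(h, g) = 2*(h*h) = 2*h²)
u = -7767 (u = -4/3 + (-1*23297)/3 = -4/3 + (⅓)*(-23297) = -4/3 - 23297/3 = -7767)
1/(u + N(-193, q)) = 1/(-7767 + 2*(-193)²) = 1/(-7767 + 2*37249) = 1/(-7767 + 74498) = 1/66731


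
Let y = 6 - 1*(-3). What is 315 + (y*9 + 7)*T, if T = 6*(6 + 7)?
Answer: 7179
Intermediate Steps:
T = 78 (T = 6*13 = 78)
y = 9 (y = 6 + 3 = 9)
315 + (y*9 + 7)*T = 315 + (9*9 + 7)*78 = 315 + (81 + 7)*78 = 315 + 88*78 = 315 + 6864 = 7179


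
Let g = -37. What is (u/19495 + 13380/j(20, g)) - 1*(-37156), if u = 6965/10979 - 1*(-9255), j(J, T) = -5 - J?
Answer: 7838256701194/214035605 ≈ 36621.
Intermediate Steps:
u = 101617610/10979 (u = 6965*(1/10979) + 9255 = 6965/10979 + 9255 = 101617610/10979 ≈ 9255.6)
(u/19495 + 13380/j(20, g)) - 1*(-37156) = ((101617610/10979)/19495 + 13380/(-5 - 1*20)) - 1*(-37156) = ((101617610/10979)*(1/19495) + 13380/(-5 - 20)) + 37156 = (20323522/42807121 + 13380/(-25)) + 37156 = (20323522/42807121 + 13380*(-1/25)) + 37156 = (20323522/42807121 - 2676/5) + 37156 = -114450238186/214035605 + 37156 = 7838256701194/214035605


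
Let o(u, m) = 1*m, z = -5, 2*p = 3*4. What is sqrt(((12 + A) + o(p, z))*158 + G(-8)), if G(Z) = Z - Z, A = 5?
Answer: 2*sqrt(474) ≈ 43.543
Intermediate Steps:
G(Z) = 0
p = 6 (p = (3*4)/2 = (1/2)*12 = 6)
o(u, m) = m
sqrt(((12 + A) + o(p, z))*158 + G(-8)) = sqrt(((12 + 5) - 5)*158 + 0) = sqrt((17 - 5)*158 + 0) = sqrt(12*158 + 0) = sqrt(1896 + 0) = sqrt(1896) = 2*sqrt(474)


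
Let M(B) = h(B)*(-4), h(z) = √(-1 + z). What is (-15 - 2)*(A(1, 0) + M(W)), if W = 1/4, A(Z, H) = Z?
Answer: -17 + 34*I*√3 ≈ -17.0 + 58.89*I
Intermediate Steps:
W = ¼ ≈ 0.25000
M(B) = -4*√(-1 + B) (M(B) = √(-1 + B)*(-4) = -4*√(-1 + B))
(-15 - 2)*(A(1, 0) + M(W)) = (-15 - 2)*(1 - 4*√(-1 + ¼)) = -17*(1 - 2*I*√3) = -17 + 34*I*√3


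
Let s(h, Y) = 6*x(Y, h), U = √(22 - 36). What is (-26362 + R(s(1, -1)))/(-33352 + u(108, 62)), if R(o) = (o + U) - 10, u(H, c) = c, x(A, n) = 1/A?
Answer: 13189/16645 - I*√14/33290 ≈ 0.79237 - 0.0001124*I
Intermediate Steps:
U = I*√14 (U = √(-14) = I*√14 ≈ 3.7417*I)
s(h, Y) = 6/Y
R(o) = -10 + o + I*√14 (R(o) = (o + I*√14) - 10 = -10 + o + I*√14)
(-26362 + R(s(1, -1)))/(-33352 + u(108, 62)) = (-26362 + (-10 + 6/(-1) + I*√14))/(-33352 + 62) = (-26362 + (-10 + 6*(-1) + I*√14))/(-33290) = (-26362 + (-10 - 6 + I*√14))*(-1/33290) = (-26362 + (-16 + I*√14))*(-1/33290) = (-26378 + I*√14)*(-1/33290) = 13189/16645 - I*√14/33290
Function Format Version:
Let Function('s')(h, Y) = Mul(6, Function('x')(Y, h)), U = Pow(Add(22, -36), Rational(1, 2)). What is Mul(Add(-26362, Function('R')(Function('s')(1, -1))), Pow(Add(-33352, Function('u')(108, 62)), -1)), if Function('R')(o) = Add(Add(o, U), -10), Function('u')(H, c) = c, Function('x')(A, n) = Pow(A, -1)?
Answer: Add(Rational(13189, 16645), Mul(Rational(-1, 33290), I, Pow(14, Rational(1, 2)))) ≈ Add(0.79237, Mul(-0.00011240, I))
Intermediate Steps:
U = Mul(I, Pow(14, Rational(1, 2))) (U = Pow(-14, Rational(1, 2)) = Mul(I, Pow(14, Rational(1, 2))) ≈ Mul(3.7417, I))
Function('s')(h, Y) = Mul(6, Pow(Y, -1))
Function('R')(o) = Add(-10, o, Mul(I, Pow(14, Rational(1, 2)))) (Function('R')(o) = Add(Add(o, Mul(I, Pow(14, Rational(1, 2)))), -10) = Add(-10, o, Mul(I, Pow(14, Rational(1, 2)))))
Mul(Add(-26362, Function('R')(Function('s')(1, -1))), Pow(Add(-33352, Function('u')(108, 62)), -1)) = Mul(Add(-26362, Add(-10, Mul(6, Pow(-1, -1)), Mul(I, Pow(14, Rational(1, 2))))), Pow(Add(-33352, 62), -1)) = Mul(Add(-26362, Add(-10, Mul(6, -1), Mul(I, Pow(14, Rational(1, 2))))), Pow(-33290, -1)) = Mul(Add(-26362, Add(-10, -6, Mul(I, Pow(14, Rational(1, 2))))), Rational(-1, 33290)) = Mul(Add(-26362, Add(-16, Mul(I, Pow(14, Rational(1, 2))))), Rational(-1, 33290)) = Mul(Add(-26378, Mul(I, Pow(14, Rational(1, 2)))), Rational(-1, 33290)) = Add(Rational(13189, 16645), Mul(Rational(-1, 33290), I, Pow(14, Rational(1, 2))))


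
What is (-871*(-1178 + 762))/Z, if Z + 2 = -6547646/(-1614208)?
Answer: 292442834944/1659615 ≈ 1.7621e+5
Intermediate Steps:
Z = 1659615/807104 (Z = -2 - 6547646/(-1614208) = -2 - 6547646*(-1/1614208) = -2 + 3273823/807104 = 1659615/807104 ≈ 2.0563)
(-871*(-1178 + 762))/Z = (-871*(-1178 + 762))/(1659615/807104) = -871*(-416)*(807104/1659615) = 362336*(807104/1659615) = 292442834944/1659615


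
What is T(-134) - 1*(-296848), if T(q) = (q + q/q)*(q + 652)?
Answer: 227954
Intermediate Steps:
T(q) = (1 + q)*(652 + q) (T(q) = (q + 1)*(652 + q) = (1 + q)*(652 + q))
T(-134) - 1*(-296848) = (652 + (-134)**2 + 653*(-134)) - 1*(-296848) = (652 + 17956 - 87502) + 296848 = -68894 + 296848 = 227954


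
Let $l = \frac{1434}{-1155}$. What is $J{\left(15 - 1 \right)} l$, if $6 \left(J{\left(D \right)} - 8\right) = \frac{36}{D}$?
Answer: $- \frac{28202}{2695} \approx -10.465$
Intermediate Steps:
$l = - \frac{478}{385}$ ($l = 1434 \left(- \frac{1}{1155}\right) = - \frac{478}{385} \approx -1.2416$)
$J{\left(D \right)} = 8 + \frac{6}{D}$ ($J{\left(D \right)} = 8 + \frac{36 \frac{1}{D}}{6} = 8 + \frac{6}{D}$)
$J{\left(15 - 1 \right)} l = \left(8 + \frac{6}{15 - 1}\right) \left(- \frac{478}{385}\right) = \left(8 + \frac{6}{14}\right) \left(- \frac{478}{385}\right) = \left(8 + 6 \cdot \frac{1}{14}\right) \left(- \frac{478}{385}\right) = \left(8 + \frac{3}{7}\right) \left(- \frac{478}{385}\right) = \frac{59}{7} \left(- \frac{478}{385}\right) = - \frac{28202}{2695}$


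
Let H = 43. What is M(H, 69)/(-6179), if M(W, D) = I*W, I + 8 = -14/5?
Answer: 2322/30895 ≈ 0.075158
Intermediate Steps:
I = -54/5 (I = -8 - 14/5 = -54/5 ≈ -10.800)
M(W, D) = -54*W/5
M(H, 69)/(-6179) = -54/5*43/(-6179) = -2322/5*(-1/6179) = 2322/30895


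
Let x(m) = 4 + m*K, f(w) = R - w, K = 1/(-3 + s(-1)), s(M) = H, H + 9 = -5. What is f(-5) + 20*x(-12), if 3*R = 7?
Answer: 5174/51 ≈ 101.45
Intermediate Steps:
H = -14 (H = -9 - 5 = -14)
R = 7/3 (R = (1/3)*7 = 7/3 ≈ 2.3333)
s(M) = -14
K = -1/17 (K = 1/(-3 - 14) = 1/(-17) = -1/17 ≈ -0.058824)
f(w) = 7/3 - w
x(m) = 4 - m/17 (x(m) = 4 + m*(-1/17) = 4 - m/17)
f(-5) + 20*x(-12) = (7/3 - 1*(-5)) + 20*(4 - 1/17*(-12)) = (7/3 + 5) + 20*(4 + 12/17) = 22/3 + 20*(80/17) = 22/3 + 1600/17 = 5174/51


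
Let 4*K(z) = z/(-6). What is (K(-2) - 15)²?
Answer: 32041/144 ≈ 222.51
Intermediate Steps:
K(z) = -z/24 (K(z) = (z/(-6))/4 = (z*(-⅙))/4 = (-z/6)/4 = -z/24)
(K(-2) - 15)² = (-1/24*(-2) - 15)² = (1/12 - 15)² = (-179/12)² = 32041/144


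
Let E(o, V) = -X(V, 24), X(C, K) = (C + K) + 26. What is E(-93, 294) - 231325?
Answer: -231669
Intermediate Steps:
X(C, K) = 26 + C + K
E(o, V) = -50 - V (E(o, V) = -(26 + V + 24) = -(50 + V) = -50 - V)
E(-93, 294) - 231325 = (-50 - 1*294) - 231325 = (-50 - 294) - 231325 = -344 - 231325 = -231669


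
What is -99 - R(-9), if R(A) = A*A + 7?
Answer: -187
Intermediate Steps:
R(A) = 7 + A² (R(A) = A² + 7 = 7 + A²)
-99 - R(-9) = -99 - (7 + (-9)²) = -99 - (7 + 81) = -99 - 1*88 = -99 - 88 = -187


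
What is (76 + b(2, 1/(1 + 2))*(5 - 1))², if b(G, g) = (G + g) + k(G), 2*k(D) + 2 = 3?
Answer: 68644/9 ≈ 7627.1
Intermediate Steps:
k(D) = ½ (k(D) = -1 + (½)*3 = -1 + 3/2 = ½)
b(G, g) = ½ + G + g (b(G, g) = (G + g) + ½ = ½ + G + g)
(76 + b(2, 1/(1 + 2))*(5 - 1))² = (76 + (½ + 2 + 1/(1 + 2))*(5 - 1))² = (76 + (½ + 2 + 1/3)*4)² = (76 + (½ + 2 + ⅓)*4)² = (76 + (17/6)*4)² = (76 + 34/3)² = (262/3)² = 68644/9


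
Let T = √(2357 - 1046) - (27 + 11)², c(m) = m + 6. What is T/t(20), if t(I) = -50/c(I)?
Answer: 18772/25 - 13*√1311/25 ≈ 732.05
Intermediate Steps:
c(m) = 6 + m
t(I) = -50/(6 + I)
T = -1444 + √1311 (T = √1311 - 1*38² = √1311 - 1*1444 = √1311 - 1444 = -1444 + √1311 ≈ -1407.8)
T/t(20) = (-1444 + √1311)/((-50/(6 + 20))) = (-1444 + √1311)/((-50/26)) = (-1444 + √1311)/((-50*1/26)) = (-1444 + √1311)/(-25/13) = (-1444 + √1311)*(-13/25) = 18772/25 - 13*√1311/25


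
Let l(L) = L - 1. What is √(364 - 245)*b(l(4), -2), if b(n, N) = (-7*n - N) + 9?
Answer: -10*√119 ≈ -109.09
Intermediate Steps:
l(L) = -1 + L
b(n, N) = 9 - N - 7*n (b(n, N) = (-N - 7*n) + 9 = 9 - N - 7*n)
√(364 - 245)*b(l(4), -2) = √(364 - 245)*(9 - 1*(-2) - 7*(-1 + 4)) = √119*(9 + 2 - 7*3) = √119*(9 + 2 - 21) = √119*(-10) = -10*√119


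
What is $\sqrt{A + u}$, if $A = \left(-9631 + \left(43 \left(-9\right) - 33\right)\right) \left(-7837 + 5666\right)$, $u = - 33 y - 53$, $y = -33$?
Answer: $\sqrt{21821757} \approx 4671.4$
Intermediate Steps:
$u = 1036$ ($u = \left(-33\right) \left(-33\right) - 53 = 1089 - 53 = 1036$)
$A = 21820721$ ($A = \left(-9631 - 420\right) \left(-2171\right) = \left(-10051\right) \left(-2171\right) = 21820721$)
$\sqrt{A + u} = \sqrt{21820721 + 1036} = \sqrt{21821757}$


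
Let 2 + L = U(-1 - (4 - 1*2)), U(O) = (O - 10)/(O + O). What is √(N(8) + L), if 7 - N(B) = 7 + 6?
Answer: I*√210/6 ≈ 2.4152*I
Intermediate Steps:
N(B) = -6 (N(B) = 7 - (7 + 6) = 7 - 1*13 = 7 - 13 = -6)
U(O) = (-10 + O)/(2*O) (U(O) = (-10 + O)/((2*O)) = (-10 + O)*(1/(2*O)) = (-10 + O)/(2*O))
L = ⅙ (L = -2 + (-10 + (-1 - (4 - 1*2)))/(2*(-1 - (4 - 1*2))) = -2 + (-10 + (-1 - (4 - 2)))/(2*(-1 - (4 - 2))) = -2 + (-10 + (-1 - 1*2))/(2*(-1 - 1*2)) = -2 + (-10 + (-1 - 2))/(2*(-1 - 2)) = -2 + (½)*(-10 - 3)/(-3) = -2 + (½)*(-⅓)*(-13) = -2 + 13/6 = ⅙ ≈ 0.16667)
√(N(8) + L) = √(-6 + ⅙) = √(-35/6) = I*√210/6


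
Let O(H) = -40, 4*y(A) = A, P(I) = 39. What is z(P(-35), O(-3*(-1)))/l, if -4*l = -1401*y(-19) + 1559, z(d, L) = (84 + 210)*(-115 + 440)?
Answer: -305760/6571 ≈ -46.532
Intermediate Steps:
y(A) = A/4
z(d, L) = 95550 (z(d, L) = 294*325 = 95550)
l = -32855/16 (l = -(-1401*(-19)/4 + 1559)/4 = -(-1401*(-19/4) + 1559)/4 = -(26619/4 + 1559)/4 = -¼*32855/4 = -32855/16 ≈ -2053.4)
z(P(-35), O(-3*(-1)))/l = 95550/(-32855/16) = 95550*(-16/32855) = -305760/6571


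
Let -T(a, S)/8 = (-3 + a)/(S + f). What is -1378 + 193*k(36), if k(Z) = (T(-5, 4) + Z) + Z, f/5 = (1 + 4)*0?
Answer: 15606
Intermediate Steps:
f = 0 (f = 5*((1 + 4)*0) = 5*(5*0) = 5*0 = 0)
T(a, S) = -8*(-3 + a)/S (T(a, S) = -8*(-3 + a)/(S + 0) = -8*(-3 + a)/S)
k(Z) = 16 + 2*Z (k(Z) = (8*(3 - 1*(-5))/4 + Z) + Z = (8*(¼)*(3 + 5) + Z) + Z = (8*(¼)*8 + Z) + Z = (16 + Z) + Z = 16 + 2*Z)
-1378 + 193*k(36) = -1378 + 193*(16 + 2*36) = -1378 + 193*(16 + 72) = -1378 + 193*88 = -1378 + 16984 = 15606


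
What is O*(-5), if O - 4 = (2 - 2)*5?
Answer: -20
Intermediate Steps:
O = 4 (O = 4 + (2 - 2)*5 = 4 + 0*5 = 4 + 0 = 4)
O*(-5) = 4*(-5) = -20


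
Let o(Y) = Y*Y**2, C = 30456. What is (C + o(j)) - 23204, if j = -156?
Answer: -3789164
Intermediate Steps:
o(Y) = Y**3
(C + o(j)) - 23204 = (30456 + (-156)**3) - 23204 = (30456 - 3796416) - 23204 = -3765960 - 23204 = -3789164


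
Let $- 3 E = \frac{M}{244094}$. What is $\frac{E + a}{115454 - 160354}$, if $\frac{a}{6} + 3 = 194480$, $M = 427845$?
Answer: $- \frac{284823870413}{10959820600} \approx -25.988$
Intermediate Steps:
$a = 1166862$ ($a = -18 + 6 \cdot 194480 = -18 + 1166880 = 1166862$)
$E = - \frac{142615}{244094}$ ($E = - \frac{427845 \cdot \frac{1}{244094}}{3} = \left(- \frac{1}{3}\right) \frac{427845}{244094} = - \frac{142615}{244094} \approx -0.58426$)
$\frac{E + a}{115454 - 160354} = \frac{- \frac{142615}{244094} + 1166862}{115454 - 160354} = \frac{284823870413}{244094 \left(115454 - 160354\right)} = \frac{284823870413}{244094 \left(-44900\right)} = \frac{284823870413}{244094} \left(- \frac{1}{44900}\right) = - \frac{284823870413}{10959820600}$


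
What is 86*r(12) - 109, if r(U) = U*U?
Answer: 12275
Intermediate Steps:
r(U) = U**2
86*r(12) - 109 = 86*12**2 - 109 = 86*144 - 109 = 12384 - 109 = 12275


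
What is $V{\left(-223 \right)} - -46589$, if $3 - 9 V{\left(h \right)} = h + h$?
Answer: $\frac{419750}{9} \approx 46639.0$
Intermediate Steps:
$V{\left(h \right)} = \frac{1}{3} - \frac{2 h}{9}$ ($V{\left(h \right)} = \frac{1}{3} - \frac{h + h}{9} = \frac{1}{3} - \frac{2 h}{9}$)
$V{\left(-223 \right)} - -46589 = \left(\frac{1}{3} - - \frac{446}{9}\right) - -46589 = \left(\frac{1}{3} + \frac{446}{9}\right) + 46589 = \frac{449}{9} + 46589 = \frac{419750}{9}$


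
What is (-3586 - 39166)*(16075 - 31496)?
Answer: 659278592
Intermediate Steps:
(-3586 - 39166)*(16075 - 31496) = -42752*(-15421) = 659278592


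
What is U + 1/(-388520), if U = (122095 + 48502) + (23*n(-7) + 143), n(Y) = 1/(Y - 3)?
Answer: 66335011203/388520 ≈ 1.7074e+5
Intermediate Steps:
n(Y) = 1/(-3 + Y)
U = 1707377/10 (U = (122095 + 48502) + (23/(-3 - 7) + 143) = 170597 + (23/(-10) + 143) = 170597 + (23*(-1/10) + 143) = 170597 + (-23/10 + 143) = 170597 + 1407/10 = 1707377/10 ≈ 1.7074e+5)
U + 1/(-388520) = 1707377/10 + 1/(-388520) = 1707377/10 - 1/388520 = 66335011203/388520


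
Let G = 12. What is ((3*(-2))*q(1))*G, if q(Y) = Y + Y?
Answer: -144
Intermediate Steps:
q(Y) = 2*Y
((3*(-2))*q(1))*G = ((3*(-2))*(2*1))*12 = -6*2*12 = -12*12 = -144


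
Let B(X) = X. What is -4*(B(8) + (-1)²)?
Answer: -36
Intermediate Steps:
-4*(B(8) + (-1)²) = -4*(8 + (-1)²) = -4*(8 + 1) = -4*9 = -36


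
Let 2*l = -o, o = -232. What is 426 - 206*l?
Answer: -23470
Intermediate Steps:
l = 116 (l = (-1*(-232))/2 = (1/2)*232 = 116)
426 - 206*l = 426 - 206*116 = 426 - 23896 = -23470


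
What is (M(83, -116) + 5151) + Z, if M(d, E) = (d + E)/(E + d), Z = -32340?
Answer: -27188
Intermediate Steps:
M(d, E) = 1 (M(d, E) = (E + d)/(E + d) = 1)
(M(83, -116) + 5151) + Z = (1 + 5151) - 32340 = 5152 - 32340 = -27188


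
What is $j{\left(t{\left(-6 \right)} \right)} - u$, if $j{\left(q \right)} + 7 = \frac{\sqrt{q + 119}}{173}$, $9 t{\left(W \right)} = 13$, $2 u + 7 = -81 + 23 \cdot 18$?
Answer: $-170 + \frac{2 \sqrt{271}}{519} \approx -169.94$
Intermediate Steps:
$u = 163$ ($u = - \frac{7}{2} + \frac{-81 + 23 \cdot 18}{2} = - \frac{7}{2} + \frac{-81 + 414}{2} = - \frac{7}{2} + \frac{1}{2} \cdot 333 = - \frac{7}{2} + \frac{333}{2} = 163$)
$t{\left(W \right)} = \frac{13}{9}$ ($t{\left(W \right)} = \frac{1}{9} \cdot 13 = \frac{13}{9}$)
$j{\left(q \right)} = -7 + \frac{\sqrt{119 + q}}{173}$ ($j{\left(q \right)} = -7 + \frac{\sqrt{q + 119}}{173} = -7 + \sqrt{119 + q} \frac{1}{173} = -7 + \frac{\sqrt{119 + q}}{173}$)
$j{\left(t{\left(-6 \right)} \right)} - u = \left(-7 + \frac{\sqrt{119 + \frac{13}{9}}}{173}\right) - 163 = \left(-7 + \frac{\sqrt{\frac{1084}{9}}}{173}\right) - 163 = \left(-7 + \frac{\frac{2}{3} \sqrt{271}}{173}\right) - 163 = \left(-7 + \frac{2 \sqrt{271}}{519}\right) - 163 = -170 + \frac{2 \sqrt{271}}{519}$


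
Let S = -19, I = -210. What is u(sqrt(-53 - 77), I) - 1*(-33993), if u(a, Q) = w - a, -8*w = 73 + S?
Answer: 135945/4 - I*sqrt(130) ≈ 33986.0 - 11.402*I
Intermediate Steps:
w = -27/4 (w = -(73 - 19)/8 = -1/8*54 = -27/4 ≈ -6.7500)
u(a, Q) = -27/4 - a
u(sqrt(-53 - 77), I) - 1*(-33993) = (-27/4 - sqrt(-53 - 77)) - 1*(-33993) = (-27/4 - sqrt(-130)) + 33993 = (-27/4 - I*sqrt(130)) + 33993 = 135945/4 - I*sqrt(130)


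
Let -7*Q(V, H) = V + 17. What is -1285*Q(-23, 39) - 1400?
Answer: -17510/7 ≈ -2501.4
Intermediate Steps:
Q(V, H) = -17/7 - V/7 (Q(V, H) = -(V + 17)/7 = -(17 + V)/7 = -17/7 - V/7)
-1285*Q(-23, 39) - 1400 = -1285*(-17/7 - ⅐*(-23)) - 1400 = -1285*(-17/7 + 23/7) - 1400 = -1285*6/7 - 1400 = -7710/7 - 1400 = -17510/7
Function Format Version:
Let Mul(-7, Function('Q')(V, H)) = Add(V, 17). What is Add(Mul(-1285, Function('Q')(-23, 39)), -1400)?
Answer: Rational(-17510, 7) ≈ -2501.4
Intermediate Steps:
Function('Q')(V, H) = Add(Rational(-17, 7), Mul(Rational(-1, 7), V)) (Function('Q')(V, H) = Mul(Rational(-1, 7), Add(V, 17)) = Mul(Rational(-1, 7), Add(17, V)) = Add(Rational(-17, 7), Mul(Rational(-1, 7), V)))
Add(Mul(-1285, Function('Q')(-23, 39)), -1400) = Add(Mul(-1285, Add(Rational(-17, 7), Mul(Rational(-1, 7), -23))), -1400) = Add(Mul(-1285, Add(Rational(-17, 7), Rational(23, 7))), -1400) = Add(Mul(-1285, Rational(6, 7)), -1400) = Add(Rational(-7710, 7), -1400) = Rational(-17510, 7)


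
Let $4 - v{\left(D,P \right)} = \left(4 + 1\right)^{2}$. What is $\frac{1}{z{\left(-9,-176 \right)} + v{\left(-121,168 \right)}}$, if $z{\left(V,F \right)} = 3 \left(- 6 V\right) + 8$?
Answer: $\frac{1}{149} \approx 0.0067114$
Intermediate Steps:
$v{\left(D,P \right)} = -21$ ($v{\left(D,P \right)} = 4 - \left(4 + 1\right)^{2} = 4 - 5^{2} = 4 - 25 = -21$)
$z{\left(V,F \right)} = 8 - 18 V$ ($z{\left(V,F \right)} = - 18 V + 8 = 8 - 18 V$)
$\frac{1}{z{\left(-9,-176 \right)} + v{\left(-121,168 \right)}} = \frac{1}{\left(8 - -162\right) - 21} = \frac{1}{\left(8 + 162\right) - 21} = \frac{1}{170 - 21} = \frac{1}{149}$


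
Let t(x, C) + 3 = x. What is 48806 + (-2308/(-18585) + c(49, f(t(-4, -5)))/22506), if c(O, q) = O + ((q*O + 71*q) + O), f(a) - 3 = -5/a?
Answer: 309308233043/6337485 ≈ 48806.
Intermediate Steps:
t(x, C) = -3 + x
f(a) = 3 - 5/a
c(O, q) = 2*O + 71*q + O*q (c(O, q) = O + ((O*q + 71*q) + O) = O + ((71*q + O*q) + O) = O + (O + 71*q + O*q) = 2*O + 71*q + O*q)
48806 + (-2308/(-18585) + c(49, f(t(-4, -5)))/22506) = 48806 + (-2308/(-18585) + (2*49 + 71*(3 - 5/(-3 - 4)) + 49*(3 - 5/(-3 - 4)))/22506) = 48806 + (-2308*(-1/18585) + (98 + 71*(3 - 5/(-7)) + 49*(3 - 5/(-7)))*(1/22506)) = 48806 + (2308/18585 + (98 + 71*(3 - 5*(-1/7)) + 49*(3 - 5*(-1/7)))*(1/22506)) = 48806 + (2308/18585 + (98 + 71*(3 + 5/7) + 49*(3 + 5/7))*(1/22506)) = 48806 + (2308/18585 + (98 + 71*(26/7) + 49*(26/7))*(1/22506)) = 48806 + (2308/18585 + (98 + 1846/7 + 182)*(1/22506)) = 48806 + (2308/18585 + (3806/7)*(1/22506)) = 48806 + (2308/18585 + 173/7161) = 48806 + 940133/6337485 = 309308233043/6337485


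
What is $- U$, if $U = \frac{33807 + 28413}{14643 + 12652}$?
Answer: $- \frac{12444}{5459} \approx -2.2795$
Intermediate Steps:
$U = \frac{12444}{5459}$ ($U = \frac{62220}{27295} = 62220 \cdot \frac{1}{27295} = \frac{12444}{5459} \approx 2.2795$)
$- U = \left(-1\right) \frac{12444}{5459} = - \frac{12444}{5459}$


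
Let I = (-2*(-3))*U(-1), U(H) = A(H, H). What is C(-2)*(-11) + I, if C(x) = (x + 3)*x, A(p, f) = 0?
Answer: 22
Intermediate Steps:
U(H) = 0
I = 0 (I = -2*(-3)*0 = 6*0 = 0)
C(x) = x*(3 + x) (C(x) = (3 + x)*x = x*(3 + x))
C(-2)*(-11) + I = -2*(3 - 2)*(-11) + 0 = -2*1*(-11) + 0 = -2*(-11) + 0 = 22 + 0 = 22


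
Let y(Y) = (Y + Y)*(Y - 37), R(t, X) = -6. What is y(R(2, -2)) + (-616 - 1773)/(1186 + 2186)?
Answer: 1737563/3372 ≈ 515.29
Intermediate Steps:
y(Y) = 2*Y*(-37 + Y) (y(Y) = (2*Y)*(-37 + Y) = 2*Y*(-37 + Y))
y(R(2, -2)) + (-616 - 1773)/(1186 + 2186) = 2*(-6)*(-37 - 6) + (-616 - 1773)/(1186 + 2186) = 2*(-6)*(-43) - 2389/3372 = 516 - 2389*1/3372 = 516 - 2389/3372 = 1737563/3372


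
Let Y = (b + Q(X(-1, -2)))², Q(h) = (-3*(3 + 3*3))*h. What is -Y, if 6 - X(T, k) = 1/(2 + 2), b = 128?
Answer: -6241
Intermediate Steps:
X(T, k) = 23/4 (X(T, k) = 6 - 1/(2 + 2) = 6 - 1/4 = 6 - 1*¼ = 6 - ¼ = 23/4)
Q(h) = -36*h (Q(h) = (-3*(3 + 9))*h = (-3*12)*h = -36*h)
Y = 6241 (Y = (128 - 36*23/4)² = (128 - 207)² = (-79)² = 6241)
-Y = -1*6241 = -6241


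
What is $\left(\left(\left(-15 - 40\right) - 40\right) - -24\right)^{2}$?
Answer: $5041$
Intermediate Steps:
$\left(\left(\left(-15 - 40\right) - 40\right) - -24\right)^{2} = \left(\left(\left(-15 - 40\right) - 40\right) + 24\right)^{2} = \left(\left(-55 - 40\right) + 24\right)^{2} = \left(-95 + 24\right)^{2} = \left(-71\right)^{2} = 5041$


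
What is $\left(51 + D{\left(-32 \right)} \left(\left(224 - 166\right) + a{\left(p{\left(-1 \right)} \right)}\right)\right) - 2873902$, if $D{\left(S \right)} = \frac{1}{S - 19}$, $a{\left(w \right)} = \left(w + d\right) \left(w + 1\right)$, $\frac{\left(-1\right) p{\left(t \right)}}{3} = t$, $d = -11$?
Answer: $- \frac{146566427}{51} \approx -2.8739 \cdot 10^{6}$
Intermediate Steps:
$p{\left(t \right)} = - 3 t$
$a{\left(w \right)} = \left(1 + w\right) \left(-11 + w\right)$ ($a{\left(w \right)} = \left(w - 11\right) \left(w + 1\right) = \left(-11 + w\right) \left(1 + w\right) = \left(1 + w\right) \left(-11 + w\right)$)
$D{\left(S \right)} = \frac{1}{-19 + S}$
$\left(51 + D{\left(-32 \right)} \left(\left(224 - 166\right) + a{\left(p{\left(-1 \right)} \right)}\right)\right) - 2873902 = \left(51 + \frac{\left(224 - 166\right) - \left(11 - 9 + 10 \left(-3\right) \left(-1\right)\right)}{-19 - 32}\right) - 2873902 = \left(51 + \frac{58 - \left(41 - 9\right)}{-51}\right) - 2873902 = \left(51 - \frac{58 - 32}{51}\right) - 2873902 = \left(51 - \frac{26}{51}\right) - 2873902 = \frac{2575}{51} - 2873902 = - \frac{146566427}{51}$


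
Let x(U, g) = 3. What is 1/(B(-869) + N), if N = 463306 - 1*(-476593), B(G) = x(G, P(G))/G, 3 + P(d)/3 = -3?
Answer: 869/816772228 ≈ 1.0639e-6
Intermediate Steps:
P(d) = -18 (P(d) = -9 + 3*(-3) = -9 - 9 = -18)
B(G) = 3/G
N = 939899 (N = 463306 + 476593 = 939899)
1/(B(-869) + N) = 1/(3/(-869) + 939899) = 1/(3*(-1/869) + 939899) = 1/(-3/869 + 939899) = 1/(816772228/869) = 869/816772228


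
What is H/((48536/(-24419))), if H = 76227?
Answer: -1861387113/48536 ≈ -38351.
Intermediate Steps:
H/((48536/(-24419))) = 76227/((48536/(-24419))) = 76227/((48536*(-1/24419))) = 76227/(-48536/24419) = 76227*(-24419/48536) = -1861387113/48536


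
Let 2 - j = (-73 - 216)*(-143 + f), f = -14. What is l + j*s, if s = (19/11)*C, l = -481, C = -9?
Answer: 7753150/11 ≈ 7.0483e+5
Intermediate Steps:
j = -45371 (j = 2 - (-73 - 216)*(-143 - 14) = 2 - (-289)*(-157) = 2 - 1*45373 = 2 - 45373 = -45371)
s = -171/11 (s = (19/11)*(-9) = -171/11 ≈ -15.545)
l + j*s = -481 - 45371*(-171/11) = -481 + 7758441/11 = 7753150/11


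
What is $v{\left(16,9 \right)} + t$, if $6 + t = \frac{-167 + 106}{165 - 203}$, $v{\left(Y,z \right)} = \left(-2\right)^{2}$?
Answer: $- \frac{15}{38} \approx -0.39474$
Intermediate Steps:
$v{\left(Y,z \right)} = 4$
$t = - \frac{167}{38}$ ($t = -6 + \frac{-167 + 106}{165 - 203} = -6 - \frac{61}{-38} = -6 - - \frac{61}{38} = -6 + \frac{61}{38} = - \frac{167}{38} \approx -4.3947$)
$v{\left(16,9 \right)} + t = 4 - \frac{167}{38} = - \frac{15}{38}$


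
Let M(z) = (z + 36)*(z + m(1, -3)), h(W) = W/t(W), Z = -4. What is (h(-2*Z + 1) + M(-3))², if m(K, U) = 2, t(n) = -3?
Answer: 1296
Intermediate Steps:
h(W) = -W/3 (h(W) = W/(-3) = W*(-⅓) = -W/3)
M(z) = (2 + z)*(36 + z) (M(z) = (z + 36)*(z + 2) = (36 + z)*(2 + z) = (2 + z)*(36 + z))
(h(-2*Z + 1) + M(-3))² = (-(-2*(-4) + 1)/3 + (72 + (-3)² + 38*(-3)))² = (-(8 + 1)/3 + (72 + 9 - 114))² = (-⅓*9 - 33)² = (-3 - 33)² = (-36)² = 1296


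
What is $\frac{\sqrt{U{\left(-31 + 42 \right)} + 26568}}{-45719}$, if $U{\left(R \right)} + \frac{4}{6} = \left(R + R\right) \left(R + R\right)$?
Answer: $- \frac{\sqrt{243462}}{137157} \approx -0.0035975$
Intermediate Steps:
$U{\left(R \right)} = - \frac{2}{3} + 4 R^{2}$ ($U{\left(R \right)} = - \frac{2}{3} + \left(R + R\right) \left(R + R\right) = - \frac{2}{3} + 2 R 2 R = - \frac{2}{3} + 4 R^{2}$)
$\frac{\sqrt{U{\left(-31 + 42 \right)} + 26568}}{-45719} = \frac{\sqrt{\left(- \frac{2}{3} + 4 \left(-31 + 42\right)^{2}\right) + 26568}}{-45719} = \sqrt{\left(- \frac{2}{3} + 4 \cdot 11^{2}\right) + 26568} \left(- \frac{1}{45719}\right) = \sqrt{\left(- \frac{2}{3} + 4 \cdot 121\right) + 26568} \left(- \frac{1}{45719}\right) = \sqrt{\left(- \frac{2}{3} + 484\right) + 26568} \left(- \frac{1}{45719}\right) = \sqrt{\frac{1450}{3} + 26568} \left(- \frac{1}{45719}\right) = \sqrt{\frac{81154}{3}} \left(- \frac{1}{45719}\right) = \frac{\sqrt{243462}}{3} \left(- \frac{1}{45719}\right) = - \frac{\sqrt{243462}}{137157}$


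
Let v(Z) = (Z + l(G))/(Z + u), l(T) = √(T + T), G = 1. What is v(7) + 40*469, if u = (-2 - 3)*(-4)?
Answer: 506527/27 + √2/27 ≈ 18760.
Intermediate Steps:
l(T) = √2*√T (l(T) = √(2*T) = √2*√T)
u = 20 (u = -5*(-4) = 20)
v(Z) = (Z + √2)/(20 + Z) (v(Z) = (Z + √2*√1)/(Z + 20) = (Z + √2*1)/(20 + Z) = (Z + √2)/(20 + Z))
v(7) + 40*469 = (7 + √2)/(20 + 7) + 40*469 = (7 + √2)/27 + 18760 = (7/27 + √2/27) + 18760 = 506527/27 + √2/27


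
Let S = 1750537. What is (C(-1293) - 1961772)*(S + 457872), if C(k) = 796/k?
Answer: -5601788416280728/1293 ≈ -4.3324e+12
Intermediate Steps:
(C(-1293) - 1961772)*(S + 457872) = (796/(-1293) - 1961772)*(1750537 + 457872) = (796*(-1/1293) - 1961772)*2208409 = (-796/1293 - 1961772)*2208409 = -2536571992/1293*2208409 = -5601788416280728/1293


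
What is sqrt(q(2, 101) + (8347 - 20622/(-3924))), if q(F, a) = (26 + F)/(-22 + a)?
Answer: sqrt(22296252381042)/51666 ≈ 91.393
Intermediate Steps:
q(F, a) = (26 + F)/(-22 + a)
sqrt(q(2, 101) + (8347 - 20622/(-3924))) = sqrt((26 + 2)/(-22 + 101) + (8347 - 20622/(-3924))) = sqrt(28/79 + (8347 - 20622*(-1)/3924)) = sqrt((1/79)*28 + (8347 - 1*(-3437/654))) = sqrt(28/79 + (8347 + 3437/654)) = sqrt(28/79 + 5462375/654) = sqrt(431545937/51666) = sqrt(22296252381042)/51666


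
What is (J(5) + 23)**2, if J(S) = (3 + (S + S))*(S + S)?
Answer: 23409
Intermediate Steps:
J(S) = 2*S*(3 + 2*S) (J(S) = (3 + 2*S)*(2*S) = 2*S*(3 + 2*S))
(J(5) + 23)**2 = (2*5*(3 + 2*5) + 23)**2 = (2*5*(3 + 10) + 23)**2 = (2*5*13 + 23)**2 = (130 + 23)**2 = 153**2 = 23409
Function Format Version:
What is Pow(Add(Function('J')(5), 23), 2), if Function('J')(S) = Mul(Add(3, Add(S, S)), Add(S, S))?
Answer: 23409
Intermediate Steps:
Function('J')(S) = Mul(2, S, Add(3, Mul(2, S))) (Function('J')(S) = Mul(Add(3, Mul(2, S)), Mul(2, S)) = Mul(2, S, Add(3, Mul(2, S))))
Pow(Add(Function('J')(5), 23), 2) = Pow(Add(Mul(2, 5, Add(3, Mul(2, 5))), 23), 2) = Pow(Add(Mul(2, 5, Add(3, 10)), 23), 2) = Pow(Add(Mul(2, 5, 13), 23), 2) = Pow(Add(130, 23), 2) = Pow(153, 2) = 23409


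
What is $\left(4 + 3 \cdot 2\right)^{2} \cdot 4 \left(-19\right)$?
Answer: $-7600$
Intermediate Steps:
$\left(4 + 3 \cdot 2\right)^{2} \cdot 4 \left(-19\right) = \left(4 + 6\right)^{2} \cdot 4 \left(-19\right) = 10^{2} \cdot 4 \left(-19\right) = 100 \cdot 4 \left(-19\right) = 400 \left(-19\right) = -7600$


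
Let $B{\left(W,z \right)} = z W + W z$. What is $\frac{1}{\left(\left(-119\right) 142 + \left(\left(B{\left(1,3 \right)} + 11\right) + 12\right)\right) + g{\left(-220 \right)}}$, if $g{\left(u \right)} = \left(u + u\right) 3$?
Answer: $- \frac{1}{18189} \approx -5.4978 \cdot 10^{-5}$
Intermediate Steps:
$B{\left(W,z \right)} = 2 W z$ ($B{\left(W,z \right)} = W z + W z = 2 W z$)
$g{\left(u \right)} = 6 u$ ($g{\left(u \right)} = 2 u 3 = 6 u$)
$\frac{1}{\left(\left(-119\right) 142 + \left(\left(B{\left(1,3 \right)} + 11\right) + 12\right)\right) + g{\left(-220 \right)}} = \frac{1}{\left(\left(-119\right) 142 + \left(\left(2 \cdot 1 \cdot 3 + 11\right) + 12\right)\right) + 6 \left(-220\right)} = \frac{1}{\left(-16898 + \left(\left(6 + 11\right) + 12\right)\right) - 1320} = \frac{1}{\left(-16898 + \left(17 + 12\right)\right) - 1320} = \frac{1}{\left(-16898 + 29\right) - 1320} = \frac{1}{-16869 - 1320} = \frac{1}{-18189} = - \frac{1}{18189}$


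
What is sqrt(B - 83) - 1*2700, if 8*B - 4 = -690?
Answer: -2700 + 15*I*sqrt(3)/2 ≈ -2700.0 + 12.99*I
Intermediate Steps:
B = -343/4 (B = 1/2 + (1/8)*(-690) = 1/2 - 345/4 = -343/4 ≈ -85.750)
sqrt(B - 83) - 1*2700 = sqrt(-343/4 - 83) - 1*2700 = sqrt(-675/4) - 2700 = 15*I*sqrt(3)/2 - 2700 = -2700 + 15*I*sqrt(3)/2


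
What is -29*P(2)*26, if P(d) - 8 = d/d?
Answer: -6786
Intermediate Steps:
P(d) = 9 (P(d) = 8 + d/d = 8 + 1 = 9)
-29*P(2)*26 = -29*9*26 = -261*26 = -6786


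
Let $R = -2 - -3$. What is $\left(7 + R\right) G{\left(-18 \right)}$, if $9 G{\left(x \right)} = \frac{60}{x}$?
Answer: $- \frac{80}{27} \approx -2.963$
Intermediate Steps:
$G{\left(x \right)} = \frac{20}{3 x}$ ($G{\left(x \right)} = \frac{60 \frac{1}{x}}{9} = \frac{20}{3 x}$)
$R = 1$ ($R = -2 + 3 = 1$)
$\left(7 + R\right) G{\left(-18 \right)} = \left(7 + 1\right) \frac{20}{3 \left(-18\right)} = 8 \cdot \frac{20}{3} \left(- \frac{1}{18}\right) = 8 \left(- \frac{10}{27}\right) = - \frac{80}{27}$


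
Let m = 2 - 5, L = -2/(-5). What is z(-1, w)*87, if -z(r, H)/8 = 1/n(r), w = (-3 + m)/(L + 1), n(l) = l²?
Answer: -696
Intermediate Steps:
L = ⅖ (L = -2*(-⅕) = ⅖ ≈ 0.40000)
m = -3
w = -30/7 (w = (-3 - 3)/(⅖ + 1) = -6/7/5 = -6*5/7 = -30/7 ≈ -4.2857)
z(r, H) = -8/r²
z(-1, w)*87 = -8/(-1)²*87 = -8*1*87 = -8*87 = -696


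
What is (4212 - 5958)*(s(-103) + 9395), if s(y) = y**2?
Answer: -34926984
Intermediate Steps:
(4212 - 5958)*(s(-103) + 9395) = (4212 - 5958)*((-103)**2 + 9395) = -1746*(10609 + 9395) = -1746*20004 = -34926984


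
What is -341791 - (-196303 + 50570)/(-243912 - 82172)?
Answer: -111452722177/326084 ≈ -3.4179e+5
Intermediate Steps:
-341791 - (-196303 + 50570)/(-243912 - 82172) = -341791 - (-145733)/(-326084) = -341791 - (-145733)*(-1)/326084 = -341791 - 1*145733/326084 = -341791 - 145733/326084 = -111452722177/326084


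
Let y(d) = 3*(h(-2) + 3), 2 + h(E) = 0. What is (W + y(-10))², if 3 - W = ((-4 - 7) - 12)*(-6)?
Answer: 17424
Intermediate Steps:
h(E) = -2 (h(E) = -2 + 0 = -2)
y(d) = 3 (y(d) = 3*(-2 + 3) = 3*1 = 3)
W = -135 (W = 3 - ((-4 - 7) - 12)*(-6) = 3 - (-11 - 12)*(-6) = 3 - (-23)*(-6) = 3 - 1*138 = 3 - 138 = -135)
(W + y(-10))² = (-135 + 3)² = (-132)² = 17424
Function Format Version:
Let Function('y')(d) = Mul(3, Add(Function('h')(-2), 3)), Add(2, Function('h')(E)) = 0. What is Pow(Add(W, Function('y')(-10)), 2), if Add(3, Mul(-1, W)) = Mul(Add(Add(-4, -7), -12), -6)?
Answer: 17424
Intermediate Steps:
Function('h')(E) = -2 (Function('h')(E) = Add(-2, 0) = -2)
Function('y')(d) = 3 (Function('y')(d) = Mul(3, Add(-2, 3)) = Mul(3, 1) = 3)
W = -135 (W = Add(3, Mul(-1, Mul(Add(Add(-4, -7), -12), -6))) = Add(3, Mul(-1, Mul(Add(-11, -12), -6))) = Add(3, Mul(-1, Mul(-23, -6))) = Add(3, Mul(-1, 138)) = Add(3, -138) = -135)
Pow(Add(W, Function('y')(-10)), 2) = Pow(Add(-135, 3), 2) = Pow(-132, 2) = 17424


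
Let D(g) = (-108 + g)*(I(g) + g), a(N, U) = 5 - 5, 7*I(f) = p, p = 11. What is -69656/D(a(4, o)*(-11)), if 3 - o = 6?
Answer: 121898/297 ≈ 410.43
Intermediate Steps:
o = -3 (o = 3 - 1*6 = 3 - 6 = -3)
I(f) = 11/7 (I(f) = (⅐)*11 = 11/7)
a(N, U) = 0
D(g) = (-108 + g)*(11/7 + g)
-69656/D(a(4, o)*(-11)) = -69656/(-1188/7 + (0*(-11))² - 0*(-11)) = -69656/(-1188/7 + 0² - 745/7*0) = -69656/(-1188/7 + 0 + 0) = -69656/(-1188/7) = -69656*(-7/1188) = 121898/297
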